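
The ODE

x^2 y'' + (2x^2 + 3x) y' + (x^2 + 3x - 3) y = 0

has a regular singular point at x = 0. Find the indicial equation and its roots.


Divide by x^2 to reach normal form y'' + P_1(x) y' + P_2(x) y = 0 with P_1(x) = 2 + 3/x and P_2(x) = 1 + 3/x - 3/x^2.
x = 0 is a singular point because the y'-coefficient 2 + 3/x has a pole at x = 0 and the y-coefficient 1 + 3/x - 3/x^2 has a pole at x = 0.
It is a regular singular point because x P_1(x) = p(x) = 2x + 3 and x^2 P_2(x) = q(x) = x^2 + 3x - 3 are polynomials, hence analytic at x = 0.
p(0) = 3,  q(0) = -3.
Indicial equation: r(r-1) + p(0) r + q(0) = 0, i.e. r^2 + (p(0) - 1) r + q(0) = 0, i.e. r^2 + 2 r - 3 = 0.
Discriminant: (2)^2 - 4(-3) = 16, so r = (-2 ± 4)/2.
Solving: r_1 = 1, r_2 = -3.

indicial: r^2 + 2 r - 3 = 0; roots r_1 = 1, r_2 = -3


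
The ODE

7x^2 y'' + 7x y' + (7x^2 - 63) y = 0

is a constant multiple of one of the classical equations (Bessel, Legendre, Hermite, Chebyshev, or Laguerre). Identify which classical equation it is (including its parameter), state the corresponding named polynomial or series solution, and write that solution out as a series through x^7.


All three coefficients share the factor 7; dividing through by 7 gives  x^2 y'' + x y' + (x^2 - 9) y = 0.
This matches the Bessel equation x^2 y'' + x y' + (x^2 - nu^2) y = 0 with nu^2 = 9, so nu = 3; the solution bounded at x = 0 is J_3(x).
Frobenius at x = 0: indicial roots ±nu; for r = nu the recurrence k(k + 2nu) c_k = -c_{k-2} gives the standard series J_nu(x) = sum_{k>=0} (-1)^k / (k! (k+nu)!) (x/2)^(2k+nu). Evaluate the first 3 terms:
  k = 0: (-1)^0 / (0! * 3! * 2^3) x^3 = 1/(1*6*8) x^3 = (1/48) x^3
  k = 1: (-1)^1 / (1! * 4! * 2^5) x^5 = -1/(1*24*32) x^5 = (-1/768) x^5
  k = 2: (-1)^2 / (2! * 5! * 2^7) x^7 = 1/(2*120*128) x^7 = (1/30720) x^7
Hence J_3(x) = x^7/30720 - x^5/768 + x^3/48 + ....

J_3(x); series = x^7/30720 - x^5/768 + x^3/48


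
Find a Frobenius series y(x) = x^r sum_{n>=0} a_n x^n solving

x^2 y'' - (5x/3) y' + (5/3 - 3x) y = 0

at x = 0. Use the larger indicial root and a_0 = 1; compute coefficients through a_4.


Write in Frobenius form y'' + (p(x)/x) y' + (q(x)/x^2) y = 0:
  p(x) = -5/3,  q(x) = 5/3 - 3x.
Indicial equation: r(r-1) + (-5/3) r + (5/3) = 0 -> roots r_1 = 5/3, r_2 = 1.
Take r = r_1 = 5/3. Let y(x) = x^r sum_{n>=0} a_n x^n with a_0 = 1.
Substitute y = x^r sum a_n x^n and match x^{r+n}. The recurrence is
  D(n) a_n - 3 a_{n-1} = 0,  where D(n) = (r+n)(r+n-1) + (-5/3)(r+n) + (5/3).
  a_n = 3 / D(n) * a_{n-1}.
Since the indicial polynomial factors as (r - r_1)(r - r_2), D(n) = (r_1 + n - r_1)(r_1 + n - r_2) = n(n + 2/3).
Evaluating step by step (a_0 = 1):
  n = 1: D(1) = 1(1 + 2/3) = 5/3; numerator = 3(1) = 3; a_1 = (3)/(5/3) = 9/5
  n = 2: D(2) = 2(2 + 2/3) = 16/3; numerator = 3(9/5) = 27/5; a_2 = (27/5)/(16/3) = 81/80
  n = 3: D(3) = 3(3 + 2/3) = 11; numerator = 3(81/80) = 243/80; a_3 = (243/80)/(11) = 243/880
  n = 4: D(4) = 4(4 + 2/3) = 56/3; numerator = 3(243/880) = 729/880; a_4 = (729/880)/(56/3) = 2187/49280

r = 5/3; a_0 = 1; a_1 = 9/5; a_2 = 81/80; a_3 = 243/880; a_4 = 2187/49280


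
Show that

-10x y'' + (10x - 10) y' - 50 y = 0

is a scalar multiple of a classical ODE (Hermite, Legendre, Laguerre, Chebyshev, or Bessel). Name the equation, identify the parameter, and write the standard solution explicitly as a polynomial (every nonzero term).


All three coefficients share the factor -10; dividing through by -10 gives  x y'' + (1 - x) y' + 5 y = 0.
This matches the Laguerre equation x y'' + (1 - x) y' + n y = 0 with n = 5; the polynomial solution is L_5(x).
With y = sum_k a_k x^k, matching x^k gives (k+1)k a_{k+1} + (k+1) a_{k+1} - k a_k + n a_k = 0, i.e. (k+1)^2 a_{k+1} = (k - n) a_k = (k - 5) a_k. The right side vanishes at k = 5, so the series terminates at degree 5.
Standard normalization L_n(0) = 1 gives a_0 = 1. Work upward with a_{k+1} = (k - 5) a_k / (k+1)^2:
  a_1 = (0 - 5)(1) / 1^2 = -5/1 = -5
  a_2 = (1 - 5)(-5) / 2^2 = 20/4 = 5
  a_3 = (2 - 5)(5) / 3^2 = -15/9 = -5/3
  a_4 = (3 - 5)(-5/3) / 4^2 = (10/3)/16 = 5/24
  a_5 = (4 - 5)(5/24) / 5^2 = (-5/24)/25 = -1/120
Hence L_5(x) = -x^5/120 + 5 x^4/24 - 5 x^3/3 + 5 x^2 - 5 x + 1.

L_5(x); series = -x^5/120 + 5 x^4/24 - 5 x^3/3 + 5 x^2 - 5 x + 1


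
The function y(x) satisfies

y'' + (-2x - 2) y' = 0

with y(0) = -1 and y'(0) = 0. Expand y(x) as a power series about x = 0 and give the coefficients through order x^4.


Ansatz: y(x) = sum_{n>=0} a_n x^n, so y'(x) = sum_{n>=1} n a_n x^(n-1) and y''(x) = sum_{n>=2} n(n-1) a_n x^(n-2).
Substitute into P(x) y'' + Q(x) y' + R(x) y = 0 with P(x) = 1, Q(x) = -2x - 2, R(x) = 0, and match powers of x.
Initial conditions: a_0 = -1, a_1 = 0.
Setting the coefficient of each power of x to zero and solving order by order (substituting the coefficients already found):
  x^0: 2 a_2 - 2 a_1 = 0  ->  2 a_2 = 2 a_1 = 0  ->  a_2 = 0
  x^1: 6 a_3 - 4 a_2 - 2 a_1 = 0  ->  6 a_3 = 4 a_2 + 2 a_1 = 0  ->  a_3 = 0
  x^2: 12 a_4 - 6 a_3 - 4 a_2 = 0  ->  12 a_4 = 6 a_3 + 4 a_2 = 0  ->  a_4 = 0
Truncated series: y(x) = -1 + O(x^5).

a_0 = -1; a_1 = 0; a_2 = 0; a_3 = 0; a_4 = 0


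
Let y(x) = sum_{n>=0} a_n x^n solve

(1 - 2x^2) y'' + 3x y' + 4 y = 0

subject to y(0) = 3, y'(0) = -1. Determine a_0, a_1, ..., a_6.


Ansatz: y(x) = sum_{n>=0} a_n x^n, so y'(x) = sum_{n>=1} n a_n x^(n-1) and y''(x) = sum_{n>=2} n(n-1) a_n x^(n-2).
Substitute into P(x) y'' + Q(x) y' + R(x) y = 0 with P(x) = 1 - 2x^2, Q(x) = 3x, R(x) = 4, and match powers of x.
Initial conditions: a_0 = 3, a_1 = -1.
Setting the coefficient of each power of x to zero and solving order by order (substituting the coefficients already found):
  x^0: 2 a_2 + 4 a_0 = 0  ->  2 a_2 = -4 a_0 = -12  ->  a_2 = -6
  x^1: 6 a_3 + 7 a_1 = 0  ->  6 a_3 = -7 a_1 = 7  ->  a_3 = 7/6
  x^2: 12 a_4 + 6 a_2 = 0  ->  12 a_4 = -6 a_2 = 36  ->  a_4 = 3
  x^3: 20 a_5 + a_3 = 0  ->  20 a_5 = -a_3 = -7/6  ->  a_5 = -7/120
  x^4: 30 a_6 - 8 a_4 = 0  ->  30 a_6 = 8 a_4 = 24  ->  a_6 = 4/5
Truncated series: y(x) = 3 - x - 6 x^2 + (7/6) x^3 + 3 x^4 - (7/120) x^5 + (4/5) x^6 + O(x^7).

a_0 = 3; a_1 = -1; a_2 = -6; a_3 = 7/6; a_4 = 3; a_5 = -7/120; a_6 = 4/5


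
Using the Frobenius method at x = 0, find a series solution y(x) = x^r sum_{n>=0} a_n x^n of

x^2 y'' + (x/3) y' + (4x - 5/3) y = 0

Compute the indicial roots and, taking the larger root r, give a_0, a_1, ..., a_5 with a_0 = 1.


Write in Frobenius form y'' + (p(x)/x) y' + (q(x)/x^2) y = 0:
  p(x) = 1/3,  q(x) = 4x - 5/3.
Indicial equation: r(r-1) + (1/3) r + (-5/3) = 0 -> roots r_1 = 5/3, r_2 = -1.
Take r = r_1 = 5/3. Let y(x) = x^r sum_{n>=0} a_n x^n with a_0 = 1.
Substitute y = x^r sum a_n x^n and match x^{r+n}. The recurrence is
  D(n) a_n + 4 a_{n-1} = 0,  where D(n) = (r+n)(r+n-1) + (1/3)(r+n) + (-5/3).
  a_n = -4 / D(n) * a_{n-1}.
Since the indicial polynomial factors as (r - r_1)(r - r_2), D(n) = (r_1 + n - r_1)(r_1 + n - r_2) = n(n + 8/3).
Evaluating step by step (a_0 = 1):
  n = 1: D(1) = 1(1 + 8/3) = 11/3; numerator = -4(1) = -4; a_1 = (-4)/(11/3) = -12/11
  n = 2: D(2) = 2(2 + 8/3) = 28/3; numerator = -4(-12/11) = 48/11; a_2 = (48/11)/(28/3) = 36/77
  n = 3: D(3) = 3(3 + 8/3) = 17; numerator = -4(36/77) = -144/77; a_3 = (-144/77)/(17) = -144/1309
  n = 4: D(4) = 4(4 + 8/3) = 80/3; numerator = -4(-144/1309) = 576/1309; a_4 = (576/1309)/(80/3) = 108/6545
  n = 5: D(5) = 5(5 + 8/3) = 115/3; numerator = -4(108/6545) = -432/6545; a_5 = (-432/6545)/(115/3) = -1296/752675

r = 5/3; a_0 = 1; a_1 = -12/11; a_2 = 36/77; a_3 = -144/1309; a_4 = 108/6545; a_5 = -1296/752675


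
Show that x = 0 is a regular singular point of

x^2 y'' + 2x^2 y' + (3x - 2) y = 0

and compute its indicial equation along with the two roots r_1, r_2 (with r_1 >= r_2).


Divide by x^2 to reach normal form y'' + P_1(x) y' + P_2(x) y = 0 with P_1(x) = 2 and P_2(x) = 3/x - 2/x^2.
x = 0 is a singular point because the y-coefficient 3/x - 2/x^2 has a pole at x = 0.
It is a regular singular point because x P_1(x) = p(x) = 2x and x^2 P_2(x) = q(x) = 3x - 2 are polynomials, hence analytic at x = 0.
p(0) = 0,  q(0) = -2.
Indicial equation: r(r-1) + p(0) r + q(0) = 0, i.e. r^2 + (p(0) - 1) r + q(0) = 0, i.e. r^2 - 1 r - 2 = 0.
Discriminant: (-1)^2 - 4(-2) = 9, so r = (1 ± 3)/2.
Solving: r_1 = 2, r_2 = -1.

indicial: r^2 - 1 r - 2 = 0; roots r_1 = 2, r_2 = -1


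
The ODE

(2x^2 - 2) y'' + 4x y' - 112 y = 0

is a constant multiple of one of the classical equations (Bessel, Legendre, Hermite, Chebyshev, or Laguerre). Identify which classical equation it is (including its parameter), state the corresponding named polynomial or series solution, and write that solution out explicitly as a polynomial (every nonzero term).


All three coefficients share the factor -2; dividing through by -2 gives  (1 - x^2) y'' - 2x y' + 56 y = 0.
This matches the Legendre equation (1 - x^2) y'' - 2x y' + n(n+1) y = 0 (note the -2x y' term) with n(n+1) = 56, so n = 7; the polynomial solution is P_7(x).
With y = sum_k a_k x^k, matching x^k gives (k+2)(k+1) a_{k+2} = [k(k+1) - n(n+1)] a_k = (k - 7)(k + 8) a_k. The right side vanishes at k = 7, so the series with the parity of 7 terminates at degree 7.
Standard normalization (P_n(1) = 1): leading coefficient (2n)!/(2^n (n!)^2) = 87178291200/(128*25401600) = 429/16, so a_7 = 429/16. Work downward with a_k = (k+1)(k+2) a_{k+2} / ((k - 7)(k + 8)):
  a_5 = (6)(7)(429/16) / ((5 - 7)(5 + 8)) = (9009/8)/(-26) = -693/16
  a_3 = (4)(5)(-693/16) / ((3 - 7)(3 + 8)) = (-3465/4)/(-44) = 315/16
  a_1 = (2)(3)(315/16) / ((1 - 7)(1 + 8)) = (945/8)/(-54) = -35/16
Hence P_7(x) = 429 x^7/16 - 693 x^5/16 + 315 x^3/16 - 35 x/16.

P_7(x); series = 429 x^7/16 - 693 x^5/16 + 315 x^3/16 - 35 x/16


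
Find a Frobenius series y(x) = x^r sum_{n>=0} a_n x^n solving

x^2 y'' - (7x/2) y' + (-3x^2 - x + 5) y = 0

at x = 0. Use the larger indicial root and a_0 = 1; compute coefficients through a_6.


Write in Frobenius form y'' + (p(x)/x) y' + (q(x)/x^2) y = 0:
  p(x) = -7/2,  q(x) = -3x^2 - x + 5.
Indicial equation: r(r-1) + (-7/2) r + (5) = 0 -> roots r_1 = 5/2, r_2 = 2.
Take r = r_1 = 5/2. Let y(x) = x^r sum_{n>=0} a_n x^n with a_0 = 1.
Substitute y = x^r sum a_n x^n and match x^{r+n}. The recurrence is
  D(n) a_n - 1 a_{n-1} - 3 a_{n-2} = 0,  where D(n) = (r+n)(r+n-1) + (-7/2)(r+n) + (5).
  a_n = [1 a_{n-1} + 3 a_{n-2}] / D(n).
Since the indicial polynomial factors as (r - r_1)(r - r_2), D(n) = (r_1 + n - r_1)(r_1 + n - r_2) = n(n + 1/2).
Evaluating step by step (a_0 = 1):
  n = 1: D(1) = 1(1 + 1/2) = 3/2; numerator = 1(1) = 1; a_1 = (1)/(3/2) = 2/3
  n = 2: D(2) = 2(2 + 1/2) = 5; numerator = 1(2/3) + 3(1) = 11/3; a_2 = (11/3)/(5) = 11/15
  n = 3: D(3) = 3(3 + 1/2) = 21/2; numerator = 1(11/15) + 3(2/3) = 41/15; a_3 = (41/15)/(21/2) = 82/315
  n = 4: D(4) = 4(4 + 1/2) = 18; numerator = 1(82/315) + 3(11/15) = 155/63; a_4 = (155/63)/(18) = 155/1134
  n = 5: D(5) = 5(5 + 1/2) = 55/2; numerator = 1(155/1134) + 3(82/315) = 5203/5670; a_5 = (5203/5670)/(55/2) = 473/14175
  n = 6: D(6) = 6(6 + 1/2) = 39; numerator = 1(473/14175) + 3(155/1134) = 12571/28350; a_6 = (12571/28350)/(39) = 967/85050

r = 5/2; a_0 = 1; a_1 = 2/3; a_2 = 11/15; a_3 = 82/315; a_4 = 155/1134; a_5 = 473/14175; a_6 = 967/85050


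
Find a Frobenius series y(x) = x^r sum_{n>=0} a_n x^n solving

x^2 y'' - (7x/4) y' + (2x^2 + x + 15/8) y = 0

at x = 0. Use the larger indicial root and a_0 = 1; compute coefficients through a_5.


Write in Frobenius form y'' + (p(x)/x) y' + (q(x)/x^2) y = 0:
  p(x) = -7/4,  q(x) = 2x^2 + x + 15/8.
Indicial equation: r(r-1) + (-7/4) r + (15/8) = 0 -> roots r_1 = 3/2, r_2 = 5/4.
Take r = r_1 = 3/2. Let y(x) = x^r sum_{n>=0} a_n x^n with a_0 = 1.
Substitute y = x^r sum a_n x^n and match x^{r+n}. The recurrence is
  D(n) a_n + 1 a_{n-1} + 2 a_{n-2} = 0,  where D(n) = (r+n)(r+n-1) + (-7/4)(r+n) + (15/8).
  a_n = [-1 a_{n-1} - 2 a_{n-2}] / D(n).
Since the indicial polynomial factors as (r - r_1)(r - r_2), D(n) = (r_1 + n - r_1)(r_1 + n - r_2) = n(n + 1/4).
Evaluating step by step (a_0 = 1):
  n = 1: D(1) = 1(1 + 1/4) = 5/4; numerator = -1(1) = -1; a_1 = (-1)/(5/4) = -4/5
  n = 2: D(2) = 2(2 + 1/4) = 9/2; numerator = -1(-4/5) - 2(1) = -6/5; a_2 = (-6/5)/(9/2) = -4/15
  n = 3: D(3) = 3(3 + 1/4) = 39/4; numerator = -1(-4/15) - 2(-4/5) = 28/15; a_3 = (28/15)/(39/4) = 112/585
  n = 4: D(4) = 4(4 + 1/4) = 17; numerator = -1(112/585) - 2(-4/15) = 40/117; a_4 = (40/117)/(17) = 40/1989
  n = 5: D(5) = 5(5 + 1/4) = 105/4; numerator = -1(40/1989) - 2(112/585) = -1336/3315; a_5 = (-1336/3315)/(105/4) = -5344/348075

r = 3/2; a_0 = 1; a_1 = -4/5; a_2 = -4/15; a_3 = 112/585; a_4 = 40/1989; a_5 = -5344/348075


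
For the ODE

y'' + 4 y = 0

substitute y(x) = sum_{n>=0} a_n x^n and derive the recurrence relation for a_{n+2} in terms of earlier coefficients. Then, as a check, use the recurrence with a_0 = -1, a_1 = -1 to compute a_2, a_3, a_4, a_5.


Substitute y = sum_n a_n x^n into y'' + (const) y = 0.
y''(x) = sum_{n>=0} (n+2)(n+1) a_{n+2} x^n.
The ODE becomes sum_n [(n+2)(n+1) a_{n+2} + 4 a_n] x^n = 0.
Setting each coefficient to zero gives the recurrence:
  (n+2)(n+1) a_{n+2} + 4 a_n = 0,
  a_{n+2} = -4 / ((n+1)(n+2)) a_n.

Check with a_0 = -1, a_1 = -1 (apply the recurrence for n = 0, 1, 2, 3): a_0 = -1, a_1 = -1, a_2 = 2, a_3 = 2/3, a_4 = -2/3, a_5 = -2/15.

a_{n+2} = -4/((n+1)(n+2)) * a_n; check: a_0 = -1, a_1 = -1, a_2 = 2, a_3 = 2/3, a_4 = -2/3, a_5 = -2/15


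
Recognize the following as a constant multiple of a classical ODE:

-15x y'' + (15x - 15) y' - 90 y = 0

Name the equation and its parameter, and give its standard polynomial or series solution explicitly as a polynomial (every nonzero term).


All three coefficients share the factor -15; dividing through by -15 gives  x y'' + (1 - x) y' + 6 y = 0.
This matches the Laguerre equation x y'' + (1 - x) y' + n y = 0 with n = 6; the polynomial solution is L_6(x).
With y = sum_k a_k x^k, matching x^k gives (k+1)k a_{k+1} + (k+1) a_{k+1} - k a_k + n a_k = 0, i.e. (k+1)^2 a_{k+1} = (k - n) a_k = (k - 6) a_k. The right side vanishes at k = 6, so the series terminates at degree 6.
Standard normalization L_n(0) = 1 gives a_0 = 1. Work upward with a_{k+1} = (k - 6) a_k / (k+1)^2:
  a_1 = (0 - 6)(1) / 1^2 = -6/1 = -6
  a_2 = (1 - 6)(-6) / 2^2 = 30/4 = 15/2
  a_3 = (2 - 6)(15/2) / 3^2 = -30/9 = -10/3
  a_4 = (3 - 6)(-10/3) / 4^2 = 10/16 = 5/8
  a_5 = (4 - 6)(5/8) / 5^2 = (-5/4)/25 = -1/20
  a_6 = (5 - 6)(-1/20) / 6^2 = (1/20)/36 = 1/720
Hence L_6(x) = x^6/720 - x^5/20 + 5 x^4/8 - 10 x^3/3 + 15 x^2/2 - 6 x + 1.

L_6(x); series = x^6/720 - x^5/20 + 5 x^4/8 - 10 x^3/3 + 15 x^2/2 - 6 x + 1


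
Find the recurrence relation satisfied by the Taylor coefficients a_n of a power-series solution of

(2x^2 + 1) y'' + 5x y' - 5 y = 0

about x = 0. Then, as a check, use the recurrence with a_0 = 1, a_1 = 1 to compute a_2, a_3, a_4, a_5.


Substitute y = sum_n a_n x^n.
(1 + 2 x^2) y'' contributes (n+2)(n+1) a_{n+2} + 2 n(n-1) a_n at x^n.
5 x y'(x) contributes 5 n a_n at x^n.
-5 y(x) contributes -5 a_n at x^n.
Matching x^n: (n+2)(n+1) a_{n+2} + (2 n(n-1) + 5 n - 5) a_n = 0.
Thus a_{n+2} = (-2 n(n-1) - 5 n + 5) / ((n+1)(n+2)) * a_n.

Check with a_0 = 1, a_1 = 1 (apply the recurrence for n = 0, 1, 2, 3): a_0 = 1, a_1 = 1, a_2 = 5/2, a_3 = 0, a_4 = -15/8, a_5 = 0.

a_(n+2) = (-2 n(n-1) - 5 n + 5) / ((n+1)(n+2)) * a_n; check: a_0 = 1, a_1 = 1, a_2 = 5/2, a_3 = 0, a_4 = -15/8, a_5 = 0


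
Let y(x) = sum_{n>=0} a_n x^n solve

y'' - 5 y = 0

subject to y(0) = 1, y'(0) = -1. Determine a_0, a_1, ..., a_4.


Ansatz: y(x) = sum_{n>=0} a_n x^n, so y'(x) = sum_{n>=1} n a_n x^(n-1) and y''(x) = sum_{n>=2} n(n-1) a_n x^(n-2).
Substitute into P(x) y'' + Q(x) y' + R(x) y = 0 with P(x) = 1, Q(x) = 0, R(x) = -5, and match powers of x.
Initial conditions: a_0 = 1, a_1 = -1.
Setting the coefficient of each power of x to zero and solving order by order (substituting the coefficients already found):
  x^0: 2 a_2 - 5 a_0 = 0  ->  2 a_2 = 5 a_0 = 5  ->  a_2 = 5/2
  x^1: 6 a_3 - 5 a_1 = 0  ->  6 a_3 = 5 a_1 = -5  ->  a_3 = -5/6
  x^2: 12 a_4 - 5 a_2 = 0  ->  12 a_4 = 5 a_2 = 25/2  ->  a_4 = 25/24
Truncated series: y(x) = 1 - x + (5/2) x^2 - (5/6) x^3 + (25/24) x^4 + O(x^5).

a_0 = 1; a_1 = -1; a_2 = 5/2; a_3 = -5/6; a_4 = 25/24


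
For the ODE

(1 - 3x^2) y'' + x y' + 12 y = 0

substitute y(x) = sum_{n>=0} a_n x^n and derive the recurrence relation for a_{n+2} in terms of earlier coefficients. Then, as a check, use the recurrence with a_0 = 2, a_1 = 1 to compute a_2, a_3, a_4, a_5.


Substitute y = sum_n a_n x^n.
(1 - 3 x^2) y'' contributes (n+2)(n+1) a_{n+2} - 3 n(n-1) a_n at x^n.
x y'(x) contributes n a_n at x^n.
12 y(x) contributes 12 a_n at x^n.
Matching x^n: (n+2)(n+1) a_{n+2} + (-3 n(n-1) + n + 12) a_n = 0.
Thus a_{n+2} = (3 n(n-1) - n - 12) / ((n+1)(n+2)) * a_n.

Check with a_0 = 2, a_1 = 1 (apply the recurrence for n = 0, 1, 2, 3): a_0 = 2, a_1 = 1, a_2 = -12, a_3 = -13/6, a_4 = 8, a_5 = -13/40.

a_(n+2) = (3 n(n-1) - n - 12) / ((n+1)(n+2)) * a_n; check: a_0 = 2, a_1 = 1, a_2 = -12, a_3 = -13/6, a_4 = 8, a_5 = -13/40


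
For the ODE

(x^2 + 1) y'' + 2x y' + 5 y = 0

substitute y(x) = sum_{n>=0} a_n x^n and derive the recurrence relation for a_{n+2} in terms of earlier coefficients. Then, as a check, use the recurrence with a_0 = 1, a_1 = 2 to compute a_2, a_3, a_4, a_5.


Substitute y = sum_n a_n x^n.
(1 + 1 x^2) y'' contributes (n+2)(n+1) a_{n+2} + n(n-1) a_n at x^n.
2 x y'(x) contributes 2 n a_n at x^n.
5 y(x) contributes 5 a_n at x^n.
Matching x^n: (n+2)(n+1) a_{n+2} + (n(n-1) + 2 n + 5) a_n = 0.
Thus a_{n+2} = (-n(n-1) - 2 n - 5) / ((n+1)(n+2)) * a_n.

Check with a_0 = 1, a_1 = 2 (apply the recurrence for n = 0, 1, 2, 3): a_0 = 1, a_1 = 2, a_2 = -5/2, a_3 = -7/3, a_4 = 55/24, a_5 = 119/60.

a_(n+2) = (-n(n-1) - 2 n - 5) / ((n+1)(n+2)) * a_n; check: a_0 = 1, a_1 = 2, a_2 = -5/2, a_3 = -7/3, a_4 = 55/24, a_5 = 119/60


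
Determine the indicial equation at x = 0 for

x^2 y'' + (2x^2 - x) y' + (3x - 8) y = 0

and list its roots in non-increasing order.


Divide by x^2 to reach normal form y'' + P_1(x) y' + P_2(x) y = 0 with P_1(x) = 2 - 1/x and P_2(x) = 3/x - 8/x^2.
x = 0 is a singular point because the y'-coefficient 2 - 1/x has a pole at x = 0 and the y-coefficient 3/x - 8/x^2 has a pole at x = 0.
It is a regular singular point because x P_1(x) = p(x) = 2x - 1 and x^2 P_2(x) = q(x) = 3x - 8 are polynomials, hence analytic at x = 0.
p(0) = -1,  q(0) = -8.
Indicial equation: r(r-1) + p(0) r + q(0) = 0, i.e. r^2 + (p(0) - 1) r + q(0) = 0, i.e. r^2 - 2 r - 8 = 0.
Discriminant: (-2)^2 - 4(-8) = 36, so r = (2 ± 6)/2.
Solving: r_1 = 4, r_2 = -2.

indicial: r^2 - 2 r - 8 = 0; roots r_1 = 4, r_2 = -2


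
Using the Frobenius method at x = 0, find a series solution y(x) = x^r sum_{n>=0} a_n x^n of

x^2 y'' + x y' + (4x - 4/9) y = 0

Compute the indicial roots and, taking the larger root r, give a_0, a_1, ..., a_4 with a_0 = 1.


Write in Frobenius form y'' + (p(x)/x) y' + (q(x)/x^2) y = 0:
  p(x) = 1,  q(x) = 4x - 4/9.
Indicial equation: r(r-1) + (1) r + (-4/9) = 0 -> roots r_1 = 2/3, r_2 = -2/3.
Take r = r_1 = 2/3. Let y(x) = x^r sum_{n>=0} a_n x^n with a_0 = 1.
Substitute y = x^r sum a_n x^n and match x^{r+n}. The recurrence is
  D(n) a_n + 4 a_{n-1} = 0,  where D(n) = (r+n)(r+n-1) + (1)(r+n) + (-4/9).
  a_n = -4 / D(n) * a_{n-1}.
Since the indicial polynomial factors as (r - r_1)(r - r_2), D(n) = (r_1 + n - r_1)(r_1 + n - r_2) = n(n + 4/3).
Evaluating step by step (a_0 = 1):
  n = 1: D(1) = 1(1 + 4/3) = 7/3; numerator = -4(1) = -4; a_1 = (-4)/(7/3) = -12/7
  n = 2: D(2) = 2(2 + 4/3) = 20/3; numerator = -4(-12/7) = 48/7; a_2 = (48/7)/(20/3) = 36/35
  n = 3: D(3) = 3(3 + 4/3) = 13; numerator = -4(36/35) = -144/35; a_3 = (-144/35)/(13) = -144/455
  n = 4: D(4) = 4(4 + 4/3) = 64/3; numerator = -4(-144/455) = 576/455; a_4 = (576/455)/(64/3) = 27/455

r = 2/3; a_0 = 1; a_1 = -12/7; a_2 = 36/35; a_3 = -144/455; a_4 = 27/455


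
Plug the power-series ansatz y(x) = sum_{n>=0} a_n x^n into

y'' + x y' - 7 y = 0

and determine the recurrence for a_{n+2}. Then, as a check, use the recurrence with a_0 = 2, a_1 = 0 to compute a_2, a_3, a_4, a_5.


Substitute y = sum_n a_n x^n.
y''(x) has coefficient (n+2)(n+1) a_{n+2} at x^n;
x y'(x) has coefficient n a_n at x^n (shift);
-7 y(x) has coefficient -7 a_n at x^n.
Matching x^n: (n+2)(n+1) a_{n+2} + (n - 7) a_n = 0.
Thus a_{n+2} = (-n + 7) / ((n+1)(n+2)) * a_n.

Check with a_0 = 2, a_1 = 0 (apply the recurrence for n = 0, 1, 2, 3): a_0 = 2, a_1 = 0, a_2 = 7, a_3 = 0, a_4 = 35/12, a_5 = 0.

a_(n+2) = (-n + 7) / ((n+1)(n+2)) * a_n; check: a_0 = 2, a_1 = 0, a_2 = 7, a_3 = 0, a_4 = 35/12, a_5 = 0


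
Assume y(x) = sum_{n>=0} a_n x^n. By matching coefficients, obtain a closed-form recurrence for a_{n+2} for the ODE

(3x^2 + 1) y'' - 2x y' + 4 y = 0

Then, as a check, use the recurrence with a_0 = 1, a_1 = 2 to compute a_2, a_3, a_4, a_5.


Substitute y = sum_n a_n x^n.
(1 + 3 x^2) y'' contributes (n+2)(n+1) a_{n+2} + 3 n(n-1) a_n at x^n.
-2 x y'(x) contributes -2 n a_n at x^n.
4 y(x) contributes 4 a_n at x^n.
Matching x^n: (n+2)(n+1) a_{n+2} + (3 n(n-1) - 2 n + 4) a_n = 0.
Thus a_{n+2} = (-3 n(n-1) + 2 n - 4) / ((n+1)(n+2)) * a_n.

Check with a_0 = 1, a_1 = 2 (apply the recurrence for n = 0, 1, 2, 3): a_0 = 1, a_1 = 2, a_2 = -2, a_3 = -2/3, a_4 = 1, a_5 = 8/15.

a_(n+2) = (-3 n(n-1) + 2 n - 4) / ((n+1)(n+2)) * a_n; check: a_0 = 1, a_1 = 2, a_2 = -2, a_3 = -2/3, a_4 = 1, a_5 = 8/15


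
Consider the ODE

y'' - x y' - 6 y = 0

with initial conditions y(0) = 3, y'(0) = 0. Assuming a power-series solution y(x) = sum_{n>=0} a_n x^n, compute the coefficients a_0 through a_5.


Ansatz: y(x) = sum_{n>=0} a_n x^n, so y'(x) = sum_{n>=1} n a_n x^(n-1) and y''(x) = sum_{n>=2} n(n-1) a_n x^(n-2).
Substitute into P(x) y'' + Q(x) y' + R(x) y = 0 with P(x) = 1, Q(x) = -x, R(x) = -6, and match powers of x.
Initial conditions: a_0 = 3, a_1 = 0.
Setting the coefficient of each power of x to zero and solving order by order (substituting the coefficients already found):
  x^0: 2 a_2 - 6 a_0 = 0  ->  2 a_2 = 6 a_0 = 18  ->  a_2 = 9
  x^1: 6 a_3 - 7 a_1 = 0  ->  6 a_3 = 7 a_1 = 0  ->  a_3 = 0
  x^2: 12 a_4 - 8 a_2 = 0  ->  12 a_4 = 8 a_2 = 72  ->  a_4 = 6
  x^3: 20 a_5 - 9 a_3 = 0  ->  20 a_5 = 9 a_3 = 0  ->  a_5 = 0
Truncated series: y(x) = 3 + 9 x^2 + 6 x^4 + O(x^6).

a_0 = 3; a_1 = 0; a_2 = 9; a_3 = 0; a_4 = 6; a_5 = 0


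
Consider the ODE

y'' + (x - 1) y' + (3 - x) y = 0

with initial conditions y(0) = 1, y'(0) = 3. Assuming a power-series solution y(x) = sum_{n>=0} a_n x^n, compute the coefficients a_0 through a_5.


Ansatz: y(x) = sum_{n>=0} a_n x^n, so y'(x) = sum_{n>=1} n a_n x^(n-1) and y''(x) = sum_{n>=2} n(n-1) a_n x^(n-2).
Substitute into P(x) y'' + Q(x) y' + R(x) y = 0 with P(x) = 1, Q(x) = x - 1, R(x) = 3 - x, and match powers of x.
Initial conditions: a_0 = 1, a_1 = 3.
Setting the coefficient of each power of x to zero and solving order by order (substituting the coefficients already found):
  x^0: 2 a_2 - a_1 + 3 a_0 = 0  ->  2 a_2 = a_1 - 3 a_0 = 0  ->  a_2 = 0
  x^1: 6 a_3 - 2 a_2 + 4 a_1 - a_0 = 0  ->  6 a_3 = 2 a_2 - 4 a_1 + a_0 = -11  ->  a_3 = -11/6
  x^2: 12 a_4 - 3 a_3 + 5 a_2 - a_1 = 0  ->  12 a_4 = 3 a_3 - 5 a_2 + a_1 = -5/2  ->  a_4 = -5/24
  x^3: 20 a_5 - 4 a_4 + 6 a_3 - a_2 = 0  ->  20 a_5 = 4 a_4 - 6 a_3 + a_2 = 61/6  ->  a_5 = 61/120
Truncated series: y(x) = 1 + 3 x - (11/6) x^3 - (5/24) x^4 + (61/120) x^5 + O(x^6).

a_0 = 1; a_1 = 3; a_2 = 0; a_3 = -11/6; a_4 = -5/24; a_5 = 61/120


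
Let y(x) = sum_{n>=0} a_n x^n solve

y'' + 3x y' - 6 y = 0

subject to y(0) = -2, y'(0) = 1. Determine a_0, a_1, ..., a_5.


Ansatz: y(x) = sum_{n>=0} a_n x^n, so y'(x) = sum_{n>=1} n a_n x^(n-1) and y''(x) = sum_{n>=2} n(n-1) a_n x^(n-2).
Substitute into P(x) y'' + Q(x) y' + R(x) y = 0 with P(x) = 1, Q(x) = 3x, R(x) = -6, and match powers of x.
Initial conditions: a_0 = -2, a_1 = 1.
Setting the coefficient of each power of x to zero and solving order by order (substituting the coefficients already found):
  x^0: 2 a_2 - 6 a_0 = 0  ->  2 a_2 = 6 a_0 = -12  ->  a_2 = -6
  x^1: 6 a_3 - 3 a_1 = 0  ->  6 a_3 = 3 a_1 = 3  ->  a_3 = 1/2
  x^2: 12 a_4 = 0  ->  a_4 = 0
  x^3: 20 a_5 + 3 a_3 = 0  ->  20 a_5 = -3 a_3 = -3/2  ->  a_5 = -3/40
Truncated series: y(x) = -2 + x - 6 x^2 + (1/2) x^3 - (3/40) x^5 + O(x^6).

a_0 = -2; a_1 = 1; a_2 = -6; a_3 = 1/2; a_4 = 0; a_5 = -3/40


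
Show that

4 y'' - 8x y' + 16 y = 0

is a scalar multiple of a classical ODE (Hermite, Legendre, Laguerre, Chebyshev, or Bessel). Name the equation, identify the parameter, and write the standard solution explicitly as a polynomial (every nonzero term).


All three coefficients share the factor 4; dividing through by 4 gives  y'' - 2x y' + 4 y = 0.
This matches the Hermite equation y'' - 2x y' + 2n y = 0 with 2n = 4, so n = 2; the polynomial solution is H_2(x).
With y = sum_k a_k x^k, matching x^k gives (k+2)(k+1) a_{k+2} = 2(k - n) a_k = 2(k - 2) a_k. The right side vanishes at k = 2, so the series with the parity of 2 terminates at degree 2.
Standard normalization: leading coefficient of H_n is 2^n, so a_2 = 2^2 = 4. Work downward with a_k = (k+1)(k+2) a_{k+2} / (2(k - n)):
  a_0 = (1)(2)(4) / (2(0 - 2)) = 8/(-4) = -2
Hence H_2(x) = 4 x^2 - 2.

H_2(x); series = 4 x^2 - 2


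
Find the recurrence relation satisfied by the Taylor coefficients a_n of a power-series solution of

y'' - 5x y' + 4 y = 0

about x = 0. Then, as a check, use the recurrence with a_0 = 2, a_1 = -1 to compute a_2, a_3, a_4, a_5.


Substitute y = sum_n a_n x^n.
y''(x) has coefficient (n+2)(n+1) a_{n+2} at x^n;
-5 x y'(x) has coefficient -5 n a_n at x^n (shift);
4 y(x) has coefficient 4 a_n at x^n.
Matching x^n: (n+2)(n+1) a_{n+2} + (-5n + 4) a_n = 0.
Thus a_{n+2} = (5n - 4) / ((n+1)(n+2)) * a_n.

Check with a_0 = 2, a_1 = -1 (apply the recurrence for n = 0, 1, 2, 3): a_0 = 2, a_1 = -1, a_2 = -4, a_3 = -1/6, a_4 = -2, a_5 = -11/120.

a_(n+2) = (5n - 4) / ((n+1)(n+2)) * a_n; check: a_0 = 2, a_1 = -1, a_2 = -4, a_3 = -1/6, a_4 = -2, a_5 = -11/120


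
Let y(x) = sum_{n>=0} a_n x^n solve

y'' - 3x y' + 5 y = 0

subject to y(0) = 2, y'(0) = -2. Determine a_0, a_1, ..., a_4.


Ansatz: y(x) = sum_{n>=0} a_n x^n, so y'(x) = sum_{n>=1} n a_n x^(n-1) and y''(x) = sum_{n>=2} n(n-1) a_n x^(n-2).
Substitute into P(x) y'' + Q(x) y' + R(x) y = 0 with P(x) = 1, Q(x) = -3x, R(x) = 5, and match powers of x.
Initial conditions: a_0 = 2, a_1 = -2.
Setting the coefficient of each power of x to zero and solving order by order (substituting the coefficients already found):
  x^0: 2 a_2 + 5 a_0 = 0  ->  2 a_2 = -5 a_0 = -10  ->  a_2 = -5
  x^1: 6 a_3 + 2 a_1 = 0  ->  6 a_3 = -2 a_1 = 4  ->  a_3 = 2/3
  x^2: 12 a_4 - a_2 = 0  ->  12 a_4 = a_2 = -5  ->  a_4 = -5/12
Truncated series: y(x) = 2 - 2 x - 5 x^2 + (2/3) x^3 - (5/12) x^4 + O(x^5).

a_0 = 2; a_1 = -2; a_2 = -5; a_3 = 2/3; a_4 = -5/12


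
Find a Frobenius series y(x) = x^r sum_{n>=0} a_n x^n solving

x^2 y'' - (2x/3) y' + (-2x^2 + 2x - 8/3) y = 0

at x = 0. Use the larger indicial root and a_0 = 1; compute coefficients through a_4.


Write in Frobenius form y'' + (p(x)/x) y' + (q(x)/x^2) y = 0:
  p(x) = -2/3,  q(x) = -2x^2 + 2x - 8/3.
Indicial equation: r(r-1) + (-2/3) r + (-8/3) = 0 -> roots r_1 = 8/3, r_2 = -1.
Take r = r_1 = 8/3. Let y(x) = x^r sum_{n>=0} a_n x^n with a_0 = 1.
Substitute y = x^r sum a_n x^n and match x^{r+n}. The recurrence is
  D(n) a_n + 2 a_{n-1} - 2 a_{n-2} = 0,  where D(n) = (r+n)(r+n-1) + (-2/3)(r+n) + (-8/3).
  a_n = [-2 a_{n-1} + 2 a_{n-2}] / D(n).
Since the indicial polynomial factors as (r - r_1)(r - r_2), D(n) = (r_1 + n - r_1)(r_1 + n - r_2) = n(n + 11/3).
Evaluating step by step (a_0 = 1):
  n = 1: D(1) = 1(1 + 11/3) = 14/3; numerator = -2(1) = -2; a_1 = (-2)/(14/3) = -3/7
  n = 2: D(2) = 2(2 + 11/3) = 34/3; numerator = -2(-3/7) + 2(1) = 20/7; a_2 = (20/7)/(34/3) = 30/119
  n = 3: D(3) = 3(3 + 11/3) = 20; numerator = -2(30/119) + 2(-3/7) = -162/119; a_3 = (-162/119)/(20) = -81/1190
  n = 4: D(4) = 4(4 + 11/3) = 92/3; numerator = -2(-81/1190) + 2(30/119) = 381/595; a_4 = (381/595)/(92/3) = 1143/54740

r = 8/3; a_0 = 1; a_1 = -3/7; a_2 = 30/119; a_3 = -81/1190; a_4 = 1143/54740


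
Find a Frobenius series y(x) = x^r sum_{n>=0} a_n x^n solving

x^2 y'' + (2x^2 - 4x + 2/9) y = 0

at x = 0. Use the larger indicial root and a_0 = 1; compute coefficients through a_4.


Write in Frobenius form y'' + (p(x)/x) y' + (q(x)/x^2) y = 0:
  p(x) = 0,  q(x) = 2x^2 - 4x + 2/9.
Indicial equation: r(r-1) + (0) r + (2/9) = 0 -> roots r_1 = 2/3, r_2 = 1/3.
Take r = r_1 = 2/3. Let y(x) = x^r sum_{n>=0} a_n x^n with a_0 = 1.
Substitute y = x^r sum a_n x^n and match x^{r+n}. The recurrence is
  D(n) a_n - 4 a_{n-1} + 2 a_{n-2} = 0,  where D(n) = (r+n)(r+n-1) + (0)(r+n) + (2/9).
  a_n = [4 a_{n-1} - 2 a_{n-2}] / D(n).
Since the indicial polynomial factors as (r - r_1)(r - r_2), D(n) = (r_1 + n - r_1)(r_1 + n - r_2) = n(n + 1/3).
Evaluating step by step (a_0 = 1):
  n = 1: D(1) = 1(1 + 1/3) = 4/3; numerator = 4(1) = 4; a_1 = (4)/(4/3) = 3
  n = 2: D(2) = 2(2 + 1/3) = 14/3; numerator = 4(3) - 2(1) = 10; a_2 = (10)/(14/3) = 15/7
  n = 3: D(3) = 3(3 + 1/3) = 10; numerator = 4(15/7) - 2(3) = 18/7; a_3 = (18/7)/(10) = 9/35
  n = 4: D(4) = 4(4 + 1/3) = 52/3; numerator = 4(9/35) - 2(15/7) = -114/35; a_4 = (-114/35)/(52/3) = -171/910

r = 2/3; a_0 = 1; a_1 = 3; a_2 = 15/7; a_3 = 9/35; a_4 = -171/910


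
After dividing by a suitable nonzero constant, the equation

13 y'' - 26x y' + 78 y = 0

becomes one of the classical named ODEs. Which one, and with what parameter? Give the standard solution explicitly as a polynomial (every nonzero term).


All three coefficients share the factor 13; dividing through by 13 gives  y'' - 2x y' + 6 y = 0.
This matches the Hermite equation y'' - 2x y' + 2n y = 0 with 2n = 6, so n = 3; the polynomial solution is H_3(x).
With y = sum_k a_k x^k, matching x^k gives (k+2)(k+1) a_{k+2} = 2(k - n) a_k = 2(k - 3) a_k. The right side vanishes at k = 3, so the series with the parity of 3 terminates at degree 3.
Standard normalization: leading coefficient of H_n is 2^n, so a_3 = 2^3 = 8. Work downward with a_k = (k+1)(k+2) a_{k+2} / (2(k - n)):
  a_1 = (2)(3)(8) / (2(1 - 3)) = 48/(-4) = -12
Hence H_3(x) = 8 x^3 - 12 x.

H_3(x); series = 8 x^3 - 12 x


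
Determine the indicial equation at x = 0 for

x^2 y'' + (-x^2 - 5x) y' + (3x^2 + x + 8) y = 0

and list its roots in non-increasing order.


Divide by x^2 to reach normal form y'' + P_1(x) y' + P_2(x) y = 0 with P_1(x) = -1 - 5/x and P_2(x) = 3 + 1/x + 8/x^2.
x = 0 is a singular point because the y'-coefficient -1 - 5/x has a pole at x = 0 and the y-coefficient 3 + 1/x + 8/x^2 has a pole at x = 0.
It is a regular singular point because x P_1(x) = p(x) = -x - 5 and x^2 P_2(x) = q(x) = 3x^2 + x + 8 are polynomials, hence analytic at x = 0.
p(0) = -5,  q(0) = 8.
Indicial equation: r(r-1) + p(0) r + q(0) = 0, i.e. r^2 + (p(0) - 1) r + q(0) = 0, i.e. r^2 - 6 r + 8 = 0.
Discriminant: (-6)^2 - 4(8) = 4, so r = (6 ± 2)/2.
Solving: r_1 = 4, r_2 = 2.

indicial: r^2 - 6 r + 8 = 0; roots r_1 = 4, r_2 = 2


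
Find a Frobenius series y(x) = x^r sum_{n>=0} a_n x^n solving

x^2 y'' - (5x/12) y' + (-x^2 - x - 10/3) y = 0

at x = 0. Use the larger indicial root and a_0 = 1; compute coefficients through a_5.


Write in Frobenius form y'' + (p(x)/x) y' + (q(x)/x^2) y = 0:
  p(x) = -5/12,  q(x) = -x^2 - x - 10/3.
Indicial equation: r(r-1) + (-5/12) r + (-10/3) = 0 -> roots r_1 = 8/3, r_2 = -5/4.
Take r = r_1 = 8/3. Let y(x) = x^r sum_{n>=0} a_n x^n with a_0 = 1.
Substitute y = x^r sum a_n x^n and match x^{r+n}. The recurrence is
  D(n) a_n - 1 a_{n-1} - 1 a_{n-2} = 0,  where D(n) = (r+n)(r+n-1) + (-5/12)(r+n) + (-10/3).
  a_n = [1 a_{n-1} + 1 a_{n-2}] / D(n).
Since the indicial polynomial factors as (r - r_1)(r - r_2), D(n) = (r_1 + n - r_1)(r_1 + n - r_2) = n(n + 47/12).
Evaluating step by step (a_0 = 1):
  n = 1: D(1) = 1(1 + 47/12) = 59/12; numerator = 1(1) = 1; a_1 = (1)/(59/12) = 12/59
  n = 2: D(2) = 2(2 + 47/12) = 71/6; numerator = 1(12/59) + 1(1) = 71/59; a_2 = (71/59)/(71/6) = 6/59
  n = 3: D(3) = 3(3 + 47/12) = 83/4; numerator = 1(6/59) + 1(12/59) = 18/59; a_3 = (18/59)/(83/4) = 72/4897
  n = 4: D(4) = 4(4 + 47/12) = 95/3; numerator = 1(72/4897) + 1(6/59) = 570/4897; a_4 = (570/4897)/(95/3) = 18/4897
  n = 5: D(5) = 5(5 + 47/12) = 535/12; numerator = 1(18/4897) + 1(72/4897) = 90/4897; a_5 = (90/4897)/(535/12) = 216/523979

r = 8/3; a_0 = 1; a_1 = 12/59; a_2 = 6/59; a_3 = 72/4897; a_4 = 18/4897; a_5 = 216/523979


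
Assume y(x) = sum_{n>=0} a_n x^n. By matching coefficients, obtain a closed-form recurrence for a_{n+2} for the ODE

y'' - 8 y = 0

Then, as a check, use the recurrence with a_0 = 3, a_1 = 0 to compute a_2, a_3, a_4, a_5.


Substitute y = sum_n a_n x^n into y'' + (const) y = 0.
y''(x) = sum_{n>=0} (n+2)(n+1) a_{n+2} x^n.
The ODE becomes sum_n [(n+2)(n+1) a_{n+2} - 8 a_n] x^n = 0.
Setting each coefficient to zero gives the recurrence:
  (n+2)(n+1) a_{n+2} - 8 a_n = 0,
  a_{n+2} = 8 / ((n+1)(n+2)) a_n.

Check with a_0 = 3, a_1 = 0 (apply the recurrence for n = 0, 1, 2, 3): a_0 = 3, a_1 = 0, a_2 = 12, a_3 = 0, a_4 = 8, a_5 = 0.

a_{n+2} = 8/((n+1)(n+2)) * a_n; check: a_0 = 3, a_1 = 0, a_2 = 12, a_3 = 0, a_4 = 8, a_5 = 0


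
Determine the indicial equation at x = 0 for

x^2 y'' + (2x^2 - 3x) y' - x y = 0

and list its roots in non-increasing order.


Divide by x^2 to reach normal form y'' + P_1(x) y' + P_2(x) y = 0 with P_1(x) = 2 - 3/x and P_2(x) = -1/x.
x = 0 is a singular point because the y'-coefficient 2 - 3/x has a pole at x = 0 and the y-coefficient -1/x has a pole at x = 0.
It is a regular singular point because x P_1(x) = p(x) = 2x - 3 and x^2 P_2(x) = q(x) = -x are polynomials, hence analytic at x = 0.
p(0) = -3,  q(0) = 0.
Indicial equation: r(r-1) + p(0) r + q(0) = 0, i.e. r^2 + (p(0) - 1) r + q(0) = 0, i.e. r^2 - 4 r = 0.
Discriminant: (-4)^2 - 4(0) = 16, so r = (4 ± 4)/2.
Solving: r_1 = 4, r_2 = 0.

indicial: r^2 - 4 r = 0; roots r_1 = 4, r_2 = 0


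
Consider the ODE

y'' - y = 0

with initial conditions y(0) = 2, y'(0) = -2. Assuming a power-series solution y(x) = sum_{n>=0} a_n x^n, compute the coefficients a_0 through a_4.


Ansatz: y(x) = sum_{n>=0} a_n x^n, so y'(x) = sum_{n>=1} n a_n x^(n-1) and y''(x) = sum_{n>=2} n(n-1) a_n x^(n-2).
Substitute into P(x) y'' + Q(x) y' + R(x) y = 0 with P(x) = 1, Q(x) = 0, R(x) = -1, and match powers of x.
Initial conditions: a_0 = 2, a_1 = -2.
Setting the coefficient of each power of x to zero and solving order by order (substituting the coefficients already found):
  x^0: 2 a_2 - a_0 = 0  ->  2 a_2 = a_0 = 2  ->  a_2 = 1
  x^1: 6 a_3 - a_1 = 0  ->  6 a_3 = a_1 = -2  ->  a_3 = -1/3
  x^2: 12 a_4 - a_2 = 0  ->  12 a_4 = a_2 = 1  ->  a_4 = 1/12
Truncated series: y(x) = 2 - 2 x + x^2 - (1/3) x^3 + (1/12) x^4 + O(x^5).

a_0 = 2; a_1 = -2; a_2 = 1; a_3 = -1/3; a_4 = 1/12


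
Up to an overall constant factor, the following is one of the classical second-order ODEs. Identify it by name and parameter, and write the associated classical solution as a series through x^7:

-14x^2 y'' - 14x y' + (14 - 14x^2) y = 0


All three coefficients share the factor -14; dividing through by -14 gives  x^2 y'' + x y' + (x^2 - 1) y = 0.
This matches the Bessel equation x^2 y'' + x y' + (x^2 - nu^2) y = 0 with nu^2 = 1, so nu = 1; the solution bounded at x = 0 is J_1(x).
Frobenius at x = 0: indicial roots ±nu; for r = nu the recurrence k(k + 2nu) c_k = -c_{k-2} gives the standard series J_nu(x) = sum_{k>=0} (-1)^k / (k! (k+nu)!) (x/2)^(2k+nu). Evaluate the first 4 terms:
  k = 0: (-1)^0 / (0! * 1! * 2^1) x^1 = 1/(1*1*2) x^1 = (1/2) x^1
  k = 1: (-1)^1 / (1! * 2! * 2^3) x^3 = -1/(1*2*8) x^3 = (-1/16) x^3
  k = 2: (-1)^2 / (2! * 3! * 2^5) x^5 = 1/(2*6*32) x^5 = (1/384) x^5
  k = 3: (-1)^3 / (3! * 4! * 2^7) x^7 = -1/(6*24*128) x^7 = (-1/18432) x^7
Hence J_1(x) = -x^7/18432 + x^5/384 - x^3/16 + x/2 + ....

J_1(x); series = -x^7/18432 + x^5/384 - x^3/16 + x/2


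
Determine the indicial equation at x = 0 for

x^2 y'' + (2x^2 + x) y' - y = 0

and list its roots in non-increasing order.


Divide by x^2 to reach normal form y'' + P_1(x) y' + P_2(x) y = 0 with P_1(x) = 2 + 1/x and P_2(x) = -1/x^2.
x = 0 is a singular point because the y'-coefficient 2 + 1/x has a pole at x = 0 and the y-coefficient -1/x^2 has a pole at x = 0.
It is a regular singular point because x P_1(x) = p(x) = 2x + 1 and x^2 P_2(x) = q(x) = -1 are polynomials, hence analytic at x = 0.
p(0) = 1,  q(0) = -1.
Indicial equation: r(r-1) + p(0) r + q(0) = 0, i.e. r^2 + (p(0) - 1) r + q(0) = 0, i.e. r^2 - 1 = 0.
Discriminant: (0)^2 - 4(-1) = 4, so r = (0 ± 2)/2.
Solving: r_1 = 1, r_2 = -1.

indicial: r^2 - 1 = 0; roots r_1 = 1, r_2 = -1


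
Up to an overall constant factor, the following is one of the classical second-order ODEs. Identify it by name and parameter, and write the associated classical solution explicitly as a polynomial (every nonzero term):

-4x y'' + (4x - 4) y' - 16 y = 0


All three coefficients share the factor -4; dividing through by -4 gives  x y'' + (1 - x) y' + 4 y = 0.
This matches the Laguerre equation x y'' + (1 - x) y' + n y = 0 with n = 4; the polynomial solution is L_4(x).
With y = sum_k a_k x^k, matching x^k gives (k+1)k a_{k+1} + (k+1) a_{k+1} - k a_k + n a_k = 0, i.e. (k+1)^2 a_{k+1} = (k - n) a_k = (k - 4) a_k. The right side vanishes at k = 4, so the series terminates at degree 4.
Standard normalization L_n(0) = 1 gives a_0 = 1. Work upward with a_{k+1} = (k - 4) a_k / (k+1)^2:
  a_1 = (0 - 4)(1) / 1^2 = -4/1 = -4
  a_2 = (1 - 4)(-4) / 2^2 = 12/4 = 3
  a_3 = (2 - 4)(3) / 3^2 = -6/9 = -2/3
  a_4 = (3 - 4)(-2/3) / 4^2 = (2/3)/16 = 1/24
Hence L_4(x) = x^4/24 - 2 x^3/3 + 3 x^2 - 4 x + 1.

L_4(x); series = x^4/24 - 2 x^3/3 + 3 x^2 - 4 x + 1


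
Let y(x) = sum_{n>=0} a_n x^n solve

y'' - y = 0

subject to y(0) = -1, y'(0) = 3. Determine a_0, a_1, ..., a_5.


Ansatz: y(x) = sum_{n>=0} a_n x^n, so y'(x) = sum_{n>=1} n a_n x^(n-1) and y''(x) = sum_{n>=2} n(n-1) a_n x^(n-2).
Substitute into P(x) y'' + Q(x) y' + R(x) y = 0 with P(x) = 1, Q(x) = 0, R(x) = -1, and match powers of x.
Initial conditions: a_0 = -1, a_1 = 3.
Setting the coefficient of each power of x to zero and solving order by order (substituting the coefficients already found):
  x^0: 2 a_2 - a_0 = 0  ->  2 a_2 = a_0 = -1  ->  a_2 = -1/2
  x^1: 6 a_3 - a_1 = 0  ->  6 a_3 = a_1 = 3  ->  a_3 = 1/2
  x^2: 12 a_4 - a_2 = 0  ->  12 a_4 = a_2 = -1/2  ->  a_4 = -1/24
  x^3: 20 a_5 - a_3 = 0  ->  20 a_5 = a_3 = 1/2  ->  a_5 = 1/40
Truncated series: y(x) = -1 + 3 x - (1/2) x^2 + (1/2) x^3 - (1/24) x^4 + (1/40) x^5 + O(x^6).

a_0 = -1; a_1 = 3; a_2 = -1/2; a_3 = 1/2; a_4 = -1/24; a_5 = 1/40


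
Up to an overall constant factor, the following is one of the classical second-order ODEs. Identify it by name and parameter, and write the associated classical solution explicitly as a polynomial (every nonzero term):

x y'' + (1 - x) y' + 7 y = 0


The equation is already in a standard form:  x y'' + (1 - x) y' + 7 y = 0.
This matches the Laguerre equation x y'' + (1 - x) y' + n y = 0 with n = 7; the polynomial solution is L_7(x).
With y = sum_k a_k x^k, matching x^k gives (k+1)k a_{k+1} + (k+1) a_{k+1} - k a_k + n a_k = 0, i.e. (k+1)^2 a_{k+1} = (k - n) a_k = (k - 7) a_k. The right side vanishes at k = 7, so the series terminates at degree 7.
Standard normalization L_n(0) = 1 gives a_0 = 1. Work upward with a_{k+1} = (k - 7) a_k / (k+1)^2:
  a_1 = (0 - 7)(1) / 1^2 = -7/1 = -7
  a_2 = (1 - 7)(-7) / 2^2 = 42/4 = 21/2
  a_3 = (2 - 7)(21/2) / 3^2 = (-105/2)/9 = -35/6
  a_4 = (3 - 7)(-35/6) / 4^2 = (70/3)/16 = 35/24
  a_5 = (4 - 7)(35/24) / 5^2 = (-35/8)/25 = -7/40
  a_6 = (5 - 7)(-7/40) / 6^2 = (7/20)/36 = 7/720
  a_7 = (6 - 7)(7/720) / 7^2 = (-7/720)/49 = -1/5040
Hence L_7(x) = -x^7/5040 + 7 x^6/720 - 7 x^5/40 + 35 x^4/24 - 35 x^3/6 + 21 x^2/2 - 7 x + 1.

L_7(x); series = -x^7/5040 + 7 x^6/720 - 7 x^5/40 + 35 x^4/24 - 35 x^3/6 + 21 x^2/2 - 7 x + 1


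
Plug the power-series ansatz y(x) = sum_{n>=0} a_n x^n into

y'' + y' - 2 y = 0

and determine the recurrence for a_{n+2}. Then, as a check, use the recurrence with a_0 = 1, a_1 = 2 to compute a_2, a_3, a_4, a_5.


Substitute y = sum_n a_n x^n.
y''(x) has coefficient (n+2)(n+1) a_{n+2} at x^n;
y'(x) has coefficient (n+1) a_{n+1} at x^n;
-2 y(x) has coefficient -2 a_n at x^n.
Matching x^n: (n+2)(n+1) a_{n+2} + (n+1) a_{n+1} - 2 a_n = 0.
Thus a_{n+2} = [-(n+1) a_{n+1} + 2 a_n] / ((n+1)(n+2)).

Check with a_0 = 1, a_1 = 2 (apply the recurrence for n = 0, 1, 2, 3): a_0 = 1, a_1 = 2, a_2 = 0, a_3 = 2/3, a_4 = -1/6, a_5 = 1/10.

a_(n+2) = [-(n+1) a_(n+1) + 2 a_n] / ((n+1)(n+2)); check: a_0 = 1, a_1 = 2, a_2 = 0, a_3 = 2/3, a_4 = -1/6, a_5 = 1/10
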